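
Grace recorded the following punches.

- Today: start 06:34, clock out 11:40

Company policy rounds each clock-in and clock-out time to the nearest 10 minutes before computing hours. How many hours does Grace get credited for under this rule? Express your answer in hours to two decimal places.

5.17 hours

Today: in 06:34→06:30, out 11:40→11:40; 5 h 10 min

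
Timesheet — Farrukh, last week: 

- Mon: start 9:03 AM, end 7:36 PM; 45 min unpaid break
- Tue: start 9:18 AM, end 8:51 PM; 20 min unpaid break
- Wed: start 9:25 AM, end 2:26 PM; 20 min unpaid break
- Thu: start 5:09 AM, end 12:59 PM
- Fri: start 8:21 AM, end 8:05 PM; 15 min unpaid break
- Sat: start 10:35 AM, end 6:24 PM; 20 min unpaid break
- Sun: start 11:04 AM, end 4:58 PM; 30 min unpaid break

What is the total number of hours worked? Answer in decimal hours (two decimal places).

Mon: 9:03 AM–7:36 PM = 10 h 33 min; less 45 min break → 9 h 48 min
Tue: 9:18 AM–8:51 PM = 11 h 33 min; less 20 min break → 11 h 13 min
Wed: 9:25 AM–2:26 PM = 5 h 1 min; less 20 min break → 4 h 41 min
Thu: 5:09 AM–12:59 PM = 7 h 50 min
Fri: 8:21 AM–8:05 PM = 11 h 44 min; less 15 min break → 11 h 29 min
Sat: 10:35 AM–6:24 PM = 7 h 49 min; less 20 min break → 7 h 29 min
Sun: 11:04 AM–4:58 PM = 5 h 54 min; less 30 min break → 5 h 24 min
Total: 9 h 48 min + 11 h 13 min + 4 h 41 min + 7 h 50 min + 11 h 29 min + 7 h 29 min + 5 h 24 min = 57 h 54 min.

57.90 hours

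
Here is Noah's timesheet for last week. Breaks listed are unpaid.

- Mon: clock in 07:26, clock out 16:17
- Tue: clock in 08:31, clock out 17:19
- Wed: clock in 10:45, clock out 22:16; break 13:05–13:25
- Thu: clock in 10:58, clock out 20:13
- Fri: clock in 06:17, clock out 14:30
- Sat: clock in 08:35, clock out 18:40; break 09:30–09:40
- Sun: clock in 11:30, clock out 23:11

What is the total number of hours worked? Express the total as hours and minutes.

67 h 54 min

Mon: 07:26–16:17 = 8 h 51 min
Tue: 08:31–17:19 = 8 h 48 min
Wed: 10:45–22:16 = 11 h 31 min; less 20 min break → 11 h 11 min
Thu: 10:58–20:13 = 9 h 15 min
Fri: 06:17–14:30 = 8 h 13 min
Sat: 08:35–18:40 = 10 h 5 min; less 10 min break → 9 h 55 min
Sun: 11:30–23:11 = 11 h 41 min
Total: 8 h 51 min + 8 h 48 min + 11 h 11 min + 9 h 15 min + 8 h 13 min + 9 h 55 min + 11 h 41 min = 67 h 54 min.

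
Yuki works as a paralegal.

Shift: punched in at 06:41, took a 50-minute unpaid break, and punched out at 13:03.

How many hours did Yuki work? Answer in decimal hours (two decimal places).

Shift: 06:41–13:03 = 6 h 22 min; less 50 min break → 5 h 32 min

5.53 hours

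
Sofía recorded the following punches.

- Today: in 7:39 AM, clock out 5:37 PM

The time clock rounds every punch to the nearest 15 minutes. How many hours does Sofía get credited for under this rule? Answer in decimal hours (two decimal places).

9.75 hours

Today: in 7:39 AM→7:45 AM, out 5:37 PM→5:30 PM; 9 h 45 min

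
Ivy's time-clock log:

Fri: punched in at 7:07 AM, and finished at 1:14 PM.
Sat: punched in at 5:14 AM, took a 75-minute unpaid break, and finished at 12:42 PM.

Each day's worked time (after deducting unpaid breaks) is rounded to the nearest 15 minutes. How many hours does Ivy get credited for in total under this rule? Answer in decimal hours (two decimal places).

12.25 hours

Fri: 7:07 AM–1:14 PM = 6 h 7 min → rounds to 6 h 0 min
Sat: 5:14 AM–12:42 PM = 7 h 28 min − 75 min = 6 h 13 min → rounds to 6 h 15 min
Total credited: 12 h 15 min.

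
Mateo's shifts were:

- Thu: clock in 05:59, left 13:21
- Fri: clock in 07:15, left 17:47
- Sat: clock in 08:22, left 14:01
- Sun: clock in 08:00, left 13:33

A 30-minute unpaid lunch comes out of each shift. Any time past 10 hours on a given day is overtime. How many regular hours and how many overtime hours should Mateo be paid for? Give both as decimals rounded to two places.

Regular 27.07 hours, overtime 0.03 hours

Thu: 05:59–13:21 = 7 h 22 min; less 30 min break → 6 h 52 min
Fri: 07:15–17:47 = 10 h 32 min; less 30 min break → 10 h 2 min
Sat: 08:22–14:01 = 5 h 39 min; less 30 min break → 5 h 9 min
Sun: 08:00–13:33 = 5 h 33 min; less 30 min break → 5 h 3 min
Thu reg 6 h 52 min / OT 0 h 0 min; Fri reg 10 h 0 min / OT 0 h 2 min; Sat reg 5 h 9 min / OT 0 h 0 min; Sun reg 5 h 3 min / OT 0 h 0 min.
Totals: regular 27 h 4 min, overtime 0 h 2 min.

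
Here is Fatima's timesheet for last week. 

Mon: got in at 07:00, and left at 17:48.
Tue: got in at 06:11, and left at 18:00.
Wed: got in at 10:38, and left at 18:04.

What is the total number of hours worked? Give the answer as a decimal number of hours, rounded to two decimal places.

30.05 hours

Mon: 07:00–17:48 = 10 h 48 min
Tue: 06:11–18:00 = 11 h 49 min
Wed: 10:38–18:04 = 7 h 26 min
Total: 10 h 48 min + 11 h 49 min + 7 h 26 min = 30 h 3 min.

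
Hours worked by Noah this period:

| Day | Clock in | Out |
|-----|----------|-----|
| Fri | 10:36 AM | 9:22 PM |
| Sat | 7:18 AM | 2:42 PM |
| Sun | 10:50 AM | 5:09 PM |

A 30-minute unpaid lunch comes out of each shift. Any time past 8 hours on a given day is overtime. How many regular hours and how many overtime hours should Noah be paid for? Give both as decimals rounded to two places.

Regular 20.72 hours, overtime 2.27 hours

Fri: 10:36 AM–9:22 PM = 10 h 46 min; less 30 min break → 10 h 16 min
Sat: 7:18 AM–2:42 PM = 7 h 24 min; less 30 min break → 6 h 54 min
Sun: 10:50 AM–5:09 PM = 6 h 19 min; less 30 min break → 5 h 49 min
Fri reg 8 h 0 min / OT 2 h 16 min; Sat reg 6 h 54 min / OT 0 h 0 min; Sun reg 5 h 49 min / OT 0 h 0 min.
Totals: regular 20 h 43 min, overtime 2 h 16 min.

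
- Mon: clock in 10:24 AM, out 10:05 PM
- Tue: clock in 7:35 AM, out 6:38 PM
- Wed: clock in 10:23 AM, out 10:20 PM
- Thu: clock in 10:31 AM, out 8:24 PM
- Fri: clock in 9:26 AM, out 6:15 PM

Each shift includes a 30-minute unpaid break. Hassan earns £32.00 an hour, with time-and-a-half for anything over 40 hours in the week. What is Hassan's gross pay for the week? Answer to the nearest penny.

£1802.40

Mon: 10:24 AM–10:05 PM = 11 h 41 min; less 30 min break → 11 h 11 min
Tue: 7:35 AM–6:38 PM = 11 h 3 min; less 30 min break → 10 h 33 min
Wed: 10:23 AM–10:20 PM = 11 h 57 min; less 30 min break → 11 h 27 min
Thu: 10:31 AM–8:24 PM = 9 h 53 min; less 30 min break → 9 h 23 min
Fri: 9:26 AM–6:15 PM = 8 h 49 min; less 30 min break → 8 h 19 min
Total worked: 50 h 53 min = 3053 min.
Regular 40 h 0 min = 2400 min at £32.00/h; overtime 10 h 53 min = 653 min at £48.00/h.
Pay = (2400 × £32.00 + 653 × £48.00) ÷ 60 = £1802.40.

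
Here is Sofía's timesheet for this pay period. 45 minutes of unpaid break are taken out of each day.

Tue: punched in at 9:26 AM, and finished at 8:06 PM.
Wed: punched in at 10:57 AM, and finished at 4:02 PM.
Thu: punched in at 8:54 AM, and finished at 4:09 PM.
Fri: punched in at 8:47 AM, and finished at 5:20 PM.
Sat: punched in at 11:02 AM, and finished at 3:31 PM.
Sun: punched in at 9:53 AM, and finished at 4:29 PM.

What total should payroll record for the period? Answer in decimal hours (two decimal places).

38.13 hours

Tue: 9:26 AM–8:06 PM = 10 h 40 min; less 45 min break → 9 h 55 min
Wed: 10:57 AM–4:02 PM = 5 h 5 min; less 45 min break → 4 h 20 min
Thu: 8:54 AM–4:09 PM = 7 h 15 min; less 45 min break → 6 h 30 min
Fri: 8:47 AM–5:20 PM = 8 h 33 min; less 45 min break → 7 h 48 min
Sat: 11:02 AM–3:31 PM = 4 h 29 min; less 45 min break → 3 h 44 min
Sun: 9:53 AM–4:29 PM = 6 h 36 min; less 45 min break → 5 h 51 min
Total: 9 h 55 min + 4 h 20 min + 6 h 30 min + 7 h 48 min + 3 h 44 min + 5 h 51 min = 38 h 8 min.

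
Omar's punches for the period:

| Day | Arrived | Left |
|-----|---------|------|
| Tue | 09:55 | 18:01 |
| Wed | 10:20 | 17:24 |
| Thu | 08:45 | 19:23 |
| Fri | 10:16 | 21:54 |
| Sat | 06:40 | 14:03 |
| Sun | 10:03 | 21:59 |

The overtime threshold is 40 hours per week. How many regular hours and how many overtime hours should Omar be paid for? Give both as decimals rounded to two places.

Regular 40.00 hours, overtime 16.75 hours

Tue: 09:55–18:01 = 8 h 6 min
Wed: 10:20–17:24 = 7 h 4 min
Thu: 08:45–19:23 = 10 h 38 min
Fri: 10:16–21:54 = 11 h 38 min
Sat: 06:40–14:03 = 7 h 23 min
Sun: 10:03–21:59 = 11 h 56 min
Total worked: 56 h 45 min = 56.75 h.
Threshold 40 h → overtime 16 h 45 min, regular 40 h 0 min.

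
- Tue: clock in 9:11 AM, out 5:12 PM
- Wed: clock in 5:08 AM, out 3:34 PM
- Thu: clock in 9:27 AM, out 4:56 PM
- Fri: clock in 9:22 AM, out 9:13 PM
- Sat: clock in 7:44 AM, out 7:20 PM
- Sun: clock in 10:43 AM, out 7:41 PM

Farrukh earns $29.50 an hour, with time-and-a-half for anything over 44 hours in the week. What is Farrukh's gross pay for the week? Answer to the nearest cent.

Tue: 9:11 AM–5:12 PM = 8 h 1 min
Wed: 5:08 AM–3:34 PM = 10 h 26 min
Thu: 9:27 AM–4:56 PM = 7 h 29 min
Fri: 9:22 AM–9:13 PM = 11 h 51 min
Sat: 7:44 AM–7:20 PM = 11 h 36 min
Sun: 10:43 AM–7:41 PM = 8 h 58 min
Total worked: 58 h 21 min = 3501 min.
Regular 44 h 0 min = 2640 min at $29.50/h; overtime 14 h 21 min = 861 min at $44.25/h.
Pay = (2640 × $29.50 + 861 × $44.25) ÷ 60 = $1932.99.

$1932.99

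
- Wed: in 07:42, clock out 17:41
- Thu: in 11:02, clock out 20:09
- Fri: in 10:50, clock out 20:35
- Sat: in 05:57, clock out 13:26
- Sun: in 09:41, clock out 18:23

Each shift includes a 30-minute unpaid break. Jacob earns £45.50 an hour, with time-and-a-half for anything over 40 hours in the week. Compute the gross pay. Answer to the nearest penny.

£1992.90

Wed: 07:42–17:41 = 9 h 59 min; less 30 min break → 9 h 29 min
Thu: 11:02–20:09 = 9 h 7 min; less 30 min break → 8 h 37 min
Fri: 10:50–20:35 = 9 h 45 min; less 30 min break → 9 h 15 min
Sat: 05:57–13:26 = 7 h 29 min; less 30 min break → 6 h 59 min
Sun: 09:41–18:23 = 8 h 42 min; less 30 min break → 8 h 12 min
Total worked: 42 h 32 min = 2552 min.
Regular 40 h 0 min = 2400 min at £45.50/h; overtime 2 h 32 min = 152 min at £68.25/h.
Pay = (2400 × £45.50 + 152 × £68.25) ÷ 60 = £1992.90.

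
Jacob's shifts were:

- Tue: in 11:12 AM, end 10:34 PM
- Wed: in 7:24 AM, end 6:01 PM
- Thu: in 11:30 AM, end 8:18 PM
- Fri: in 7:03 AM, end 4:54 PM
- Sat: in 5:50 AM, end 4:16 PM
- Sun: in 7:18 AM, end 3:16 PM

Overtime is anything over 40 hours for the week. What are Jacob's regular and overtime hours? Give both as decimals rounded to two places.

Regular 40.00 hours, overtime 19.03 hours

Tue: 11:12 AM–10:34 PM = 11 h 22 min
Wed: 7:24 AM–6:01 PM = 10 h 37 min
Thu: 11:30 AM–8:18 PM = 8 h 48 min
Fri: 7:03 AM–4:54 PM = 9 h 51 min
Sat: 5:50 AM–4:16 PM = 10 h 26 min
Sun: 7:18 AM–3:16 PM = 7 h 58 min
Total worked: 59 h 2 min = 59.03 h.
Threshold 40 h → overtime 19 h 2 min, regular 40 h 0 min.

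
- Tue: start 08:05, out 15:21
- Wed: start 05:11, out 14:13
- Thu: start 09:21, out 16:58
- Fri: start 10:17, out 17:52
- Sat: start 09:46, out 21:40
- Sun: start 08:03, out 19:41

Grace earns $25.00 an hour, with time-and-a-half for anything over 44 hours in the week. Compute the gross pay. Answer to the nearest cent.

Tue: 08:05–15:21 = 7 h 16 min
Wed: 05:11–14:13 = 9 h 2 min
Thu: 09:21–16:58 = 7 h 37 min
Fri: 10:17–17:52 = 7 h 35 min
Sat: 09:46–21:40 = 11 h 54 min
Sun: 08:03–19:41 = 11 h 38 min
Total worked: 55 h 2 min = 3302 min.
Regular 44 h 0 min = 2640 min at $25.00/h; overtime 11 h 2 min = 662 min at $37.50/h.
Pay = (2640 × $25.00 + 662 × $37.50) ÷ 60 = $1513.75.

$1513.75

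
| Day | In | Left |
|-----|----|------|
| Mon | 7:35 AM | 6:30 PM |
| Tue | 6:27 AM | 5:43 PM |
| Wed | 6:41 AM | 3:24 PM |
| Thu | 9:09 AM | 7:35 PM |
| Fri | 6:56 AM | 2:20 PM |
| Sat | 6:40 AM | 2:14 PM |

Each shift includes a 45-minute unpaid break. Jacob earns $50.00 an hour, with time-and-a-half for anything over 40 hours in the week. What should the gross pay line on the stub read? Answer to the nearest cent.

Mon: 7:35 AM–6:30 PM = 10 h 55 min; less 45 min break → 10 h 10 min
Tue: 6:27 AM–5:43 PM = 11 h 16 min; less 45 min break → 10 h 31 min
Wed: 6:41 AM–3:24 PM = 8 h 43 min; less 45 min break → 7 h 58 min
Thu: 9:09 AM–7:35 PM = 10 h 26 min; less 45 min break → 9 h 41 min
Fri: 6:56 AM–2:20 PM = 7 h 24 min; less 45 min break → 6 h 39 min
Sat: 6:40 AM–2:14 PM = 7 h 34 min; less 45 min break → 6 h 49 min
Total worked: 51 h 48 min = 3108 min.
Regular 40 h 0 min = 2400 min at $50.00/h; overtime 11 h 48 min = 708 min at $75.00/h.
Pay = (2400 × $50.00 + 708 × $75.00) ÷ 60 = $2885.00.

$2885.00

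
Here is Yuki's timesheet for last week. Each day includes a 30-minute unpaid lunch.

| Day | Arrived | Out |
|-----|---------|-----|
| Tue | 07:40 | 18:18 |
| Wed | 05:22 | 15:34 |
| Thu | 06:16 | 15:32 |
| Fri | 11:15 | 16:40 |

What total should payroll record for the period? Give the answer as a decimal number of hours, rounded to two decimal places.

Tue: 07:40–18:18 = 10 h 38 min; less 30 min break → 10 h 8 min
Wed: 05:22–15:34 = 10 h 12 min; less 30 min break → 9 h 42 min
Thu: 06:16–15:32 = 9 h 16 min; less 30 min break → 8 h 46 min
Fri: 11:15–16:40 = 5 h 25 min; less 30 min break → 4 h 55 min
Total: 10 h 8 min + 9 h 42 min + 8 h 46 min + 4 h 55 min = 33 h 31 min.

33.52 hours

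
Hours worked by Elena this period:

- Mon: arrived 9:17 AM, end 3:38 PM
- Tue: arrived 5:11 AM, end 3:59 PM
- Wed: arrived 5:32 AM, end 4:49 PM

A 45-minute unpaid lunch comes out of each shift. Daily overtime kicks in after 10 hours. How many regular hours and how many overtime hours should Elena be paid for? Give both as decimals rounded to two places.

Regular 25.60 hours, overtime 0.58 hours

Mon: 9:17 AM–3:38 PM = 6 h 21 min; less 45 min break → 5 h 36 min
Tue: 5:11 AM–3:59 PM = 10 h 48 min; less 45 min break → 10 h 3 min
Wed: 5:32 AM–4:49 PM = 11 h 17 min; less 45 min break → 10 h 32 min
Mon reg 5 h 36 min / OT 0 h 0 min; Tue reg 10 h 0 min / OT 0 h 3 min; Wed reg 10 h 0 min / OT 0 h 32 min.
Totals: regular 25 h 36 min, overtime 0 h 35 min.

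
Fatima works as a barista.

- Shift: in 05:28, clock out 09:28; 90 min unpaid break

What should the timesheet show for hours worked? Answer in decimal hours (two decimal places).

Shift: 05:28–09:28 = 4 h 0 min; less 90 min break → 2 h 30 min

2.50 hours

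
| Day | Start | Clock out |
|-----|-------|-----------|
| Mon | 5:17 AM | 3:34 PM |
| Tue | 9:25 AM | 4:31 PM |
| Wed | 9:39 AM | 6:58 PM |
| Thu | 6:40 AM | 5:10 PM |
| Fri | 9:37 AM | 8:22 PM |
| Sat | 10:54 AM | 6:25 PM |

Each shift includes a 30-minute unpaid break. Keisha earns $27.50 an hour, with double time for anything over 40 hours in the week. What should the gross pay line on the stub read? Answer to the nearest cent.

$1785.67

Mon: 5:17 AM–3:34 PM = 10 h 17 min; less 30 min break → 9 h 47 min
Tue: 9:25 AM–4:31 PM = 7 h 6 min; less 30 min break → 6 h 36 min
Wed: 9:39 AM–6:58 PM = 9 h 19 min; less 30 min break → 8 h 49 min
Thu: 6:40 AM–5:10 PM = 10 h 30 min; less 30 min break → 10 h 0 min
Fri: 9:37 AM–8:22 PM = 10 h 45 min; less 30 min break → 10 h 15 min
Sat: 10:54 AM–6:25 PM = 7 h 31 min; less 30 min break → 7 h 1 min
Total worked: 52 h 28 min = 3148 min.
Regular 40 h 0 min = 2400 min at $27.50/h; overtime 12 h 28 min = 748 min at $55.00/h.
Pay = (2400 × $27.50 + 748 × $55.00) ÷ 60 = $1785.67.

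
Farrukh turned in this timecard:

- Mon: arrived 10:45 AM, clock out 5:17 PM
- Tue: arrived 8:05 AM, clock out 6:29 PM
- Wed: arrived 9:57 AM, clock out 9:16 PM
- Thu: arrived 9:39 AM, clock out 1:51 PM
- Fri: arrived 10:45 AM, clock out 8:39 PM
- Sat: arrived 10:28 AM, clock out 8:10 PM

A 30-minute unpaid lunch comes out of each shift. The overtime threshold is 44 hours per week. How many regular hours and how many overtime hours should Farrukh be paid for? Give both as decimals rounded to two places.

Regular 44.00 hours, overtime 5.05 hours

Mon: 10:45 AM–5:17 PM = 6 h 32 min; less 30 min break → 6 h 2 min
Tue: 8:05 AM–6:29 PM = 10 h 24 min; less 30 min break → 9 h 54 min
Wed: 9:57 AM–9:16 PM = 11 h 19 min; less 30 min break → 10 h 49 min
Thu: 9:39 AM–1:51 PM = 4 h 12 min; less 30 min break → 3 h 42 min
Fri: 10:45 AM–8:39 PM = 9 h 54 min; less 30 min break → 9 h 24 min
Sat: 10:28 AM–8:10 PM = 9 h 42 min; less 30 min break → 9 h 12 min
Total worked: 49 h 3 min = 49.05 h.
Threshold 44 h → overtime 5 h 3 min, regular 44 h 0 min.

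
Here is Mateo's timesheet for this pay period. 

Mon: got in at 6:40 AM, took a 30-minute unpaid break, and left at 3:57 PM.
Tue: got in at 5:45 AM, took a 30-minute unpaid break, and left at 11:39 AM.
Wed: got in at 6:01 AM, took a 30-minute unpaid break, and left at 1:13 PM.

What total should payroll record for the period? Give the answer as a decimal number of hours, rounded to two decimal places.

Mon: 6:40 AM–3:57 PM = 9 h 17 min; less 30 min break → 8 h 47 min
Tue: 5:45 AM–11:39 AM = 5 h 54 min; less 30 min break → 5 h 24 min
Wed: 6:01 AM–1:13 PM = 7 h 12 min; less 30 min break → 6 h 42 min
Total: 8 h 47 min + 5 h 24 min + 6 h 42 min = 20 h 53 min.

20.88 hours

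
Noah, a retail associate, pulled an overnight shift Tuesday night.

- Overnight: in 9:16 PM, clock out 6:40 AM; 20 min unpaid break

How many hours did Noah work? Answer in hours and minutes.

9 h 4 min

Overnight: 9:16 PM → midnight = 2 h 44 min; midnight → 6:40 AM = 6 h 40 min; span 9 h 24 min; less 20 min break → 9 h 4 min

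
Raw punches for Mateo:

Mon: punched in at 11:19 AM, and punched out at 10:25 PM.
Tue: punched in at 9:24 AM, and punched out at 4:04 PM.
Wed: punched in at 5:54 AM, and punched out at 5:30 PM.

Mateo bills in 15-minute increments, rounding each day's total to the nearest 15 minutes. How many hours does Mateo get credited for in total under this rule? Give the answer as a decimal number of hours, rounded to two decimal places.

29.25 hours

Mon: 11:19 AM–10:25 PM = 11 h 6 min → rounds to 11 h 0 min
Tue: 9:24 AM–4:04 PM = 6 h 40 min → rounds to 6 h 45 min
Wed: 5:54 AM–5:30 PM = 11 h 36 min → rounds to 11 h 30 min
Total credited: 29 h 15 min.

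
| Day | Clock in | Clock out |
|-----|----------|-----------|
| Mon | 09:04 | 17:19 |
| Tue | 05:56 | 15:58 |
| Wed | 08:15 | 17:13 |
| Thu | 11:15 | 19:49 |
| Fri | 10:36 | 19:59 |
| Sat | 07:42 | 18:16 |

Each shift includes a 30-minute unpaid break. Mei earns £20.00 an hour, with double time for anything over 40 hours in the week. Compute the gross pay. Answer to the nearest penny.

Mon: 09:04–17:19 = 8 h 15 min; less 30 min break → 7 h 45 min
Tue: 05:56–15:58 = 10 h 2 min; less 30 min break → 9 h 32 min
Wed: 08:15–17:13 = 8 h 58 min; less 30 min break → 8 h 28 min
Thu: 11:15–19:49 = 8 h 34 min; less 30 min break → 8 h 4 min
Fri: 10:36–19:59 = 9 h 23 min; less 30 min break → 8 h 53 min
Sat: 07:42–18:16 = 10 h 34 min; less 30 min break → 10 h 4 min
Total worked: 52 h 46 min = 3166 min.
Regular 40 h 0 min = 2400 min at £20.00/h; overtime 12 h 46 min = 766 min at £40.00/h.
Pay = (2400 × £20.00 + 766 × £40.00) ÷ 60 = £1310.67.

£1310.67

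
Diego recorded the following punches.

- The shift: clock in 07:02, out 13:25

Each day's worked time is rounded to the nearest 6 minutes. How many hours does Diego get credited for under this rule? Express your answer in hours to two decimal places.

The shift: 07:02–13:25 = 6 h 23 min → rounds to 6 h 24 min

6.40 hours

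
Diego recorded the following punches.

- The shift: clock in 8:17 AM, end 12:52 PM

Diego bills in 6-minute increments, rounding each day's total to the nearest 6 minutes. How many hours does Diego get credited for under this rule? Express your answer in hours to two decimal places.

The shift: 8:17 AM–12:52 PM = 4 h 35 min → rounds to 4 h 36 min

4.60 hours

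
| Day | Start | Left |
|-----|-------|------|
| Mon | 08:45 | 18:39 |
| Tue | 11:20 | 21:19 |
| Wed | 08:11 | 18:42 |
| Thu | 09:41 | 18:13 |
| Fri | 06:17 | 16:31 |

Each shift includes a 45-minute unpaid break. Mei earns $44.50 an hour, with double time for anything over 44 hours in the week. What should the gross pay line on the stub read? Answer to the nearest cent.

Mon: 08:45–18:39 = 9 h 54 min; less 45 min break → 9 h 9 min
Tue: 11:20–21:19 = 9 h 59 min; less 45 min break → 9 h 14 min
Wed: 08:11–18:42 = 10 h 31 min; less 45 min break → 9 h 46 min
Thu: 09:41–18:13 = 8 h 32 min; less 45 min break → 7 h 47 min
Fri: 06:17–16:31 = 10 h 14 min; less 45 min break → 9 h 29 min
Total worked: 45 h 25 min = 2725 min.
Regular 44 h 0 min = 2640 min at $44.50/h; overtime 1 h 25 min = 85 min at $89.00/h.
Pay = (2640 × $44.50 + 85 × $89.00) ÷ 60 = $2084.08.

$2084.08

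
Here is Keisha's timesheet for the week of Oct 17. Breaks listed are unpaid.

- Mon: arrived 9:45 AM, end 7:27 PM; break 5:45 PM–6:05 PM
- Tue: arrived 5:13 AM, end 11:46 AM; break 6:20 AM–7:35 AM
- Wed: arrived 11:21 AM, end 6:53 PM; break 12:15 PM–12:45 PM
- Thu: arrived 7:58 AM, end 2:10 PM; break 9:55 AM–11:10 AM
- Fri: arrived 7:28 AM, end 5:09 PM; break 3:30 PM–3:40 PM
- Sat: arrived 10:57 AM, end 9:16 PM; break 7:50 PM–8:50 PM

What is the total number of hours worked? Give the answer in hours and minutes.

Mon: 9:45 AM–7:27 PM = 9 h 42 min; less 20 min break → 9 h 22 min
Tue: 5:13 AM–11:46 AM = 6 h 33 min; less 75 min break → 5 h 18 min
Wed: 11:21 AM–6:53 PM = 7 h 32 min; less 30 min break → 7 h 2 min
Thu: 7:58 AM–2:10 PM = 6 h 12 min; less 75 min break → 4 h 57 min
Fri: 7:28 AM–5:09 PM = 9 h 41 min; less 10 min break → 9 h 31 min
Sat: 10:57 AM–9:16 PM = 10 h 19 min; less 60 min break → 9 h 19 min
Total: 9 h 22 min + 5 h 18 min + 7 h 2 min + 4 h 57 min + 9 h 31 min + 9 h 19 min = 45 h 29 min.

45 h 29 min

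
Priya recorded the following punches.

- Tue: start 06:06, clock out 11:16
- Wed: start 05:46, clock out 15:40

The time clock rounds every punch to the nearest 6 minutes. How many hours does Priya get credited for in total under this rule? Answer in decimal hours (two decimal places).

Tue: in 06:06→06:06, out 11:16→11:18; 5 h 12 min
Wed: in 05:46→05:48, out 15:40→15:42; 9 h 54 min
Total credited: 15 h 6 min.

15.10 hours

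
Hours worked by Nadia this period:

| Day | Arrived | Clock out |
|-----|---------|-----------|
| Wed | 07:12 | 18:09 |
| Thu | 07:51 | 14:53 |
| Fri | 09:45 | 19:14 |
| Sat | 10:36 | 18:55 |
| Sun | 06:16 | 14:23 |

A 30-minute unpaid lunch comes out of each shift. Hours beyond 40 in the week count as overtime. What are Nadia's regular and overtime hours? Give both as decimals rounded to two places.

Wed: 07:12–18:09 = 10 h 57 min; less 30 min break → 10 h 27 min
Thu: 07:51–14:53 = 7 h 2 min; less 30 min break → 6 h 32 min
Fri: 09:45–19:14 = 9 h 29 min; less 30 min break → 8 h 59 min
Sat: 10:36–18:55 = 8 h 19 min; less 30 min break → 7 h 49 min
Sun: 06:16–14:23 = 8 h 7 min; less 30 min break → 7 h 37 min
Total worked: 41 h 24 min = 41.40 h.
Threshold 40 h → overtime 1 h 24 min, regular 40 h 0 min.

Regular 40.00 hours, overtime 1.40 hours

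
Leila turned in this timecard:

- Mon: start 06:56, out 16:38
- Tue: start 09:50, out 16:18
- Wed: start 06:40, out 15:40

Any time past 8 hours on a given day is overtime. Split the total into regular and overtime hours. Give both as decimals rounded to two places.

Regular 22.47 hours, overtime 2.70 hours

Mon: 06:56–16:38 = 9 h 42 min
Tue: 09:50–16:18 = 6 h 28 min
Wed: 06:40–15:40 = 9 h 0 min
Mon reg 8 h 0 min / OT 1 h 42 min; Tue reg 6 h 28 min / OT 0 h 0 min; Wed reg 8 h 0 min / OT 1 h 0 min.
Totals: regular 22 h 28 min, overtime 2 h 42 min.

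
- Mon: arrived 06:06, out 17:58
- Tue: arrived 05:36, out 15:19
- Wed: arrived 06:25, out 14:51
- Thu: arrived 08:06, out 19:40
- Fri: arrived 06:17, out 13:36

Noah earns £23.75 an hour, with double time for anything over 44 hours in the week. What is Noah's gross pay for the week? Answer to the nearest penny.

Mon: 06:06–17:58 = 11 h 52 min
Tue: 05:36–15:19 = 9 h 43 min
Wed: 06:25–14:51 = 8 h 26 min
Thu: 08:06–19:40 = 11 h 34 min
Fri: 06:17–13:36 = 7 h 19 min
Total worked: 48 h 54 min = 2934 min.
Regular 44 h 0 min = 2640 min at £23.75/h; overtime 4 h 54 min = 294 min at £47.50/h.
Pay = (2640 × £23.75 + 294 × £47.50) ÷ 60 = £1277.75.

£1277.75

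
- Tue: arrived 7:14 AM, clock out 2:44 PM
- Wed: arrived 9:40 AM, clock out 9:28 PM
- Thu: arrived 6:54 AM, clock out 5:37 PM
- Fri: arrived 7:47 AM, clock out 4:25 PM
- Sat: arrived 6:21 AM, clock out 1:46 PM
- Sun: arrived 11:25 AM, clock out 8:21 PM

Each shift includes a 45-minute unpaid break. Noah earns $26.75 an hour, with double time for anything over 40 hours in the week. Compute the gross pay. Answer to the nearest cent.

Tue: 7:14 AM–2:44 PM = 7 h 30 min; less 45 min break → 6 h 45 min
Wed: 9:40 AM–9:28 PM = 11 h 48 min; less 45 min break → 11 h 3 min
Thu: 6:54 AM–5:37 PM = 10 h 43 min; less 45 min break → 9 h 58 min
Fri: 7:47 AM–4:25 PM = 8 h 38 min; less 45 min break → 7 h 53 min
Sat: 6:21 AM–1:46 PM = 7 h 25 min; less 45 min break → 6 h 40 min
Sun: 11:25 AM–8:21 PM = 8 h 56 min; less 45 min break → 8 h 11 min
Total worked: 50 h 30 min = 3030 min.
Regular 40 h 0 min = 2400 min at $26.75/h; overtime 10 h 30 min = 630 min at $53.50/h.
Pay = (2400 × $26.75 + 630 × $53.50) ÷ 60 = $1631.75.

$1631.75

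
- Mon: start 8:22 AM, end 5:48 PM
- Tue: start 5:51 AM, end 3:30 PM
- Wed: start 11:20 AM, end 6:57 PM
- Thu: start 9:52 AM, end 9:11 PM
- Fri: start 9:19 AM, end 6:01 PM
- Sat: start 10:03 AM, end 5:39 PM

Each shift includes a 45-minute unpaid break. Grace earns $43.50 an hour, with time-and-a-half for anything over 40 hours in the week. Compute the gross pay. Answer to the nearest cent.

Mon: 8:22 AM–5:48 PM = 9 h 26 min; less 45 min break → 8 h 41 min
Tue: 5:51 AM–3:30 PM = 9 h 39 min; less 45 min break → 8 h 54 min
Wed: 11:20 AM–6:57 PM = 7 h 37 min; less 45 min break → 6 h 52 min
Thu: 9:52 AM–9:11 PM = 11 h 19 min; less 45 min break → 10 h 34 min
Fri: 9:19 AM–6:01 PM = 8 h 42 min; less 45 min break → 7 h 57 min
Sat: 10:03 AM–5:39 PM = 7 h 36 min; less 45 min break → 6 h 51 min
Total worked: 49 h 49 min = 2989 min.
Regular 40 h 0 min = 2400 min at $43.50/h; overtime 9 h 49 min = 589 min at $65.25/h.
Pay = (2400 × $43.50 + 589 × $65.25) ÷ 60 = $2380.54.

$2380.54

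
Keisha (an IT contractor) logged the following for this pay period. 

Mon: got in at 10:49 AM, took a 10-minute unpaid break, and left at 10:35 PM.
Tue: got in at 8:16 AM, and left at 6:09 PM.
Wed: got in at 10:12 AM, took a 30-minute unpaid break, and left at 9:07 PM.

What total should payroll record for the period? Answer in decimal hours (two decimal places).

31.90 hours

Mon: 10:49 AM–10:35 PM = 11 h 46 min; less 10 min break → 11 h 36 min
Tue: 8:16 AM–6:09 PM = 9 h 53 min
Wed: 10:12 AM–9:07 PM = 10 h 55 min; less 30 min break → 10 h 25 min
Total: 11 h 36 min + 9 h 53 min + 10 h 25 min = 31 h 54 min.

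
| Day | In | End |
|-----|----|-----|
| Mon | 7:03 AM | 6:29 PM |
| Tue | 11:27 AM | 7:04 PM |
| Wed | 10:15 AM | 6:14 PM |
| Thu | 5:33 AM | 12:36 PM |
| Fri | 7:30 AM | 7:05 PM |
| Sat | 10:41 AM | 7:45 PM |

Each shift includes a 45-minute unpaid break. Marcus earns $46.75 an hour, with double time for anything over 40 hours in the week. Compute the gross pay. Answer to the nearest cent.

$2826.82

Mon: 7:03 AM–6:29 PM = 11 h 26 min; less 45 min break → 10 h 41 min
Tue: 11:27 AM–7:04 PM = 7 h 37 min; less 45 min break → 6 h 52 min
Wed: 10:15 AM–6:14 PM = 7 h 59 min; less 45 min break → 7 h 14 min
Thu: 5:33 AM–12:36 PM = 7 h 3 min; less 45 min break → 6 h 18 min
Fri: 7:30 AM–7:05 PM = 11 h 35 min; less 45 min break → 10 h 50 min
Sat: 10:41 AM–7:45 PM = 9 h 4 min; less 45 min break → 8 h 19 min
Total worked: 50 h 14 min = 3014 min.
Regular 40 h 0 min = 2400 min at $46.75/h; overtime 10 h 14 min = 614 min at $93.50/h.
Pay = (2400 × $46.75 + 614 × $93.50) ÷ 60 = $2826.82.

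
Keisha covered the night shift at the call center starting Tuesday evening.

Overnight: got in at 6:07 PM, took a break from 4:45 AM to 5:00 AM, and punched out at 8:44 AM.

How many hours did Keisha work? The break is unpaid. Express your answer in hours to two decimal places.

14.37 hours

Overnight: 6:07 PM → midnight = 5 h 53 min; midnight → 8:44 AM = 8 h 44 min; span 14 h 37 min; less 15 min break → 14 h 22 min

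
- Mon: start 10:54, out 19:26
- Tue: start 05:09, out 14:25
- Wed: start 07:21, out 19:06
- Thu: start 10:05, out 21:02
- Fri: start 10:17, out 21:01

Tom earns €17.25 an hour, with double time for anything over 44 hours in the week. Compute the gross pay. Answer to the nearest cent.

Mon: 10:54–19:26 = 8 h 32 min
Tue: 05:09–14:25 = 9 h 16 min
Wed: 07:21–19:06 = 11 h 45 min
Thu: 10:05–21:02 = 10 h 57 min
Fri: 10:17–21:01 = 10 h 44 min
Total worked: 51 h 14 min = 3074 min.
Regular 44 h 0 min = 2640 min at €17.25/h; overtime 7 h 14 min = 434 min at €34.50/h.
Pay = (2640 × €17.25 + 434 × €34.50) ÷ 60 = €1008.55.

€1008.55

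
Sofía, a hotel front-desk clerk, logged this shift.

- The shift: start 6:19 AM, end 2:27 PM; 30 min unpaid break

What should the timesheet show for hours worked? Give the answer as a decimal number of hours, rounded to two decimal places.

7.63 hours

The shift: 6:19 AM–2:27 PM = 8 h 8 min; less 30 min break → 7 h 38 min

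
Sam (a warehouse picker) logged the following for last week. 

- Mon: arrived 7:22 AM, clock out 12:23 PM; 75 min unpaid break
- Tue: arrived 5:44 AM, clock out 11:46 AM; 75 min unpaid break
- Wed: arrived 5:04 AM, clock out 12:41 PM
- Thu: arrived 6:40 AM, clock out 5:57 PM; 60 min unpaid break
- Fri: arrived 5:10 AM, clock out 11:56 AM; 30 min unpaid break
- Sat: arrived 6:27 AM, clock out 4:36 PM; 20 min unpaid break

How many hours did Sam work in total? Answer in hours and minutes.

42 h 32 min

Mon: 7:22 AM–12:23 PM = 5 h 1 min; less 75 min break → 3 h 46 min
Tue: 5:44 AM–11:46 AM = 6 h 2 min; less 75 min break → 4 h 47 min
Wed: 5:04 AM–12:41 PM = 7 h 37 min
Thu: 6:40 AM–5:57 PM = 11 h 17 min; less 60 min break → 10 h 17 min
Fri: 5:10 AM–11:56 AM = 6 h 46 min; less 30 min break → 6 h 16 min
Sat: 6:27 AM–4:36 PM = 10 h 9 min; less 20 min break → 9 h 49 min
Total: 3 h 46 min + 4 h 47 min + 7 h 37 min + 10 h 17 min + 6 h 16 min + 9 h 49 min = 42 h 32 min.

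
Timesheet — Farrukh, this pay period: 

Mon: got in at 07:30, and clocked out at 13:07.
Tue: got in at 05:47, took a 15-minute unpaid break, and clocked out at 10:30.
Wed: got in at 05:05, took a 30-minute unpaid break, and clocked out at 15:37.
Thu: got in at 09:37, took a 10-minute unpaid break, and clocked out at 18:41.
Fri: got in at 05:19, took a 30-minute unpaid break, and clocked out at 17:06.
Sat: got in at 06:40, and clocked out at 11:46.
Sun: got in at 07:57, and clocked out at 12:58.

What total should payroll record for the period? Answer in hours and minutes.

50 h 25 min

Mon: 07:30–13:07 = 5 h 37 min
Tue: 05:47–10:30 = 4 h 43 min; less 15 min break → 4 h 28 min
Wed: 05:05–15:37 = 10 h 32 min; less 30 min break → 10 h 2 min
Thu: 09:37–18:41 = 9 h 4 min; less 10 min break → 8 h 54 min
Fri: 05:19–17:06 = 11 h 47 min; less 30 min break → 11 h 17 min
Sat: 06:40–11:46 = 5 h 6 min
Sun: 07:57–12:58 = 5 h 1 min
Total: 5 h 37 min + 4 h 28 min + 10 h 2 min + 8 h 54 min + 11 h 17 min + 5 h 6 min + 5 h 1 min = 50 h 25 min.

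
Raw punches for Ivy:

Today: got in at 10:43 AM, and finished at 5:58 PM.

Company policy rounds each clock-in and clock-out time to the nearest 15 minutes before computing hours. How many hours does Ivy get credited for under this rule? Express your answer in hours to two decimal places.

7.25 hours

Today: in 10:43 AM→10:45 AM, out 5:58 PM→6:00 PM; 7 h 15 min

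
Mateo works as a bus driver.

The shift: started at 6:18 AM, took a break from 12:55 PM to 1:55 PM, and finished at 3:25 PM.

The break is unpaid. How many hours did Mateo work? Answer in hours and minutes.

8 h 7 min

The shift: 6:18 AM–3:25 PM = 9 h 7 min; less 60 min break → 8 h 7 min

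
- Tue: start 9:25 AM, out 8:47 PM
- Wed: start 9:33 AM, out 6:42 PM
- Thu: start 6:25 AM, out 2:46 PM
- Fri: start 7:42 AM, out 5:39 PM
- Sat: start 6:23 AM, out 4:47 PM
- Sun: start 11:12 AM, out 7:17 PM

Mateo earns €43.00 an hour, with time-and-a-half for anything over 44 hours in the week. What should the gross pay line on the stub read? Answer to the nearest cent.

€2749.85

Tue: 9:25 AM–8:47 PM = 11 h 22 min
Wed: 9:33 AM–6:42 PM = 9 h 9 min
Thu: 6:25 AM–2:46 PM = 8 h 21 min
Fri: 7:42 AM–5:39 PM = 9 h 57 min
Sat: 6:23 AM–4:47 PM = 10 h 24 min
Sun: 11:12 AM–7:17 PM = 8 h 5 min
Total worked: 57 h 18 min = 3438 min.
Regular 44 h 0 min = 2640 min at €43.00/h; overtime 13 h 18 min = 798 min at €64.50/h.
Pay = (2640 × €43.00 + 798 × €64.50) ÷ 60 = €2749.85.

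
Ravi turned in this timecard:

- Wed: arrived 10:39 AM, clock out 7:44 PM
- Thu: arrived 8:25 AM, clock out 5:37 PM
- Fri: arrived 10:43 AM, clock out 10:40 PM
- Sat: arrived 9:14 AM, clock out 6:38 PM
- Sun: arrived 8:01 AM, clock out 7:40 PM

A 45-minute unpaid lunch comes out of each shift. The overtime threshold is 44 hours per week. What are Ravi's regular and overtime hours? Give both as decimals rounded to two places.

Wed: 10:39 AM–7:44 PM = 9 h 5 min; less 45 min break → 8 h 20 min
Thu: 8:25 AM–5:37 PM = 9 h 12 min; less 45 min break → 8 h 27 min
Fri: 10:43 AM–10:40 PM = 11 h 57 min; less 45 min break → 11 h 12 min
Sat: 9:14 AM–6:38 PM = 9 h 24 min; less 45 min break → 8 h 39 min
Sun: 8:01 AM–7:40 PM = 11 h 39 min; less 45 min break → 10 h 54 min
Total worked: 47 h 32 min = 47.53 h.
Threshold 44 h → overtime 3 h 32 min, regular 44 h 0 min.

Regular 44.00 hours, overtime 3.53 hours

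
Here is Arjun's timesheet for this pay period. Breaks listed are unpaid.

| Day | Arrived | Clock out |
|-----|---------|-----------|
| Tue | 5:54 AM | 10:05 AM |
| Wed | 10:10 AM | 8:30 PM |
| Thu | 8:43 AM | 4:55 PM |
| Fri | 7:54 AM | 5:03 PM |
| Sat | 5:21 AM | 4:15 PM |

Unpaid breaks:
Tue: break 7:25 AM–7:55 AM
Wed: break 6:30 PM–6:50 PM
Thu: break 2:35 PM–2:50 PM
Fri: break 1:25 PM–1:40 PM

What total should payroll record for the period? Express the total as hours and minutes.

Tue: 5:54 AM–10:05 AM = 4 h 11 min; less 30 min break → 3 h 41 min
Wed: 10:10 AM–8:30 PM = 10 h 20 min; less 20 min break → 10 h 0 min
Thu: 8:43 AM–4:55 PM = 8 h 12 min; less 15 min break → 7 h 57 min
Fri: 7:54 AM–5:03 PM = 9 h 9 min; less 15 min break → 8 h 54 min
Sat: 5:21 AM–4:15 PM = 10 h 54 min
Total: 3 h 41 min + 10 h 0 min + 7 h 57 min + 8 h 54 min + 10 h 54 min = 41 h 26 min.

41 h 26 min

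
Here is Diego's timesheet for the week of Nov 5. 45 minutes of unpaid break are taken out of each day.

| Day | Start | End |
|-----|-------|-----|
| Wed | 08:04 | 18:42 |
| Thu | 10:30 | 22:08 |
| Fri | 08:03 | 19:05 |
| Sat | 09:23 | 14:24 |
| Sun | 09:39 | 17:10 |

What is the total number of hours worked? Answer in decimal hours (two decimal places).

Wed: 08:04–18:42 = 10 h 38 min; less 45 min break → 9 h 53 min
Thu: 10:30–22:08 = 11 h 38 min; less 45 min break → 10 h 53 min
Fri: 08:03–19:05 = 11 h 2 min; less 45 min break → 10 h 17 min
Sat: 09:23–14:24 = 5 h 1 min; less 45 min break → 4 h 16 min
Sun: 09:39–17:10 = 7 h 31 min; less 45 min break → 6 h 46 min
Total: 9 h 53 min + 10 h 53 min + 10 h 17 min + 4 h 16 min + 6 h 46 min = 42 h 5 min.

42.08 hours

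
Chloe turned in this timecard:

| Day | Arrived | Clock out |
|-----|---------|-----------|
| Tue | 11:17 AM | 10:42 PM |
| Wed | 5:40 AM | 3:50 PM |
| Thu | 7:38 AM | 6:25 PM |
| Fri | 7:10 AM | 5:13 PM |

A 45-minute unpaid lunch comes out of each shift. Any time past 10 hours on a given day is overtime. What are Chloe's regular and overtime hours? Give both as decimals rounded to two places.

Regular 38.72 hours, overtime 0.70 hours

Tue: 11:17 AM–10:42 PM = 11 h 25 min; less 45 min break → 10 h 40 min
Wed: 5:40 AM–3:50 PM = 10 h 10 min; less 45 min break → 9 h 25 min
Thu: 7:38 AM–6:25 PM = 10 h 47 min; less 45 min break → 10 h 2 min
Fri: 7:10 AM–5:13 PM = 10 h 3 min; less 45 min break → 9 h 18 min
Tue reg 10 h 0 min / OT 0 h 40 min; Wed reg 9 h 25 min / OT 0 h 0 min; Thu reg 10 h 0 min / OT 0 h 2 min; Fri reg 9 h 18 min / OT 0 h 0 min.
Totals: regular 38 h 43 min, overtime 0 h 42 min.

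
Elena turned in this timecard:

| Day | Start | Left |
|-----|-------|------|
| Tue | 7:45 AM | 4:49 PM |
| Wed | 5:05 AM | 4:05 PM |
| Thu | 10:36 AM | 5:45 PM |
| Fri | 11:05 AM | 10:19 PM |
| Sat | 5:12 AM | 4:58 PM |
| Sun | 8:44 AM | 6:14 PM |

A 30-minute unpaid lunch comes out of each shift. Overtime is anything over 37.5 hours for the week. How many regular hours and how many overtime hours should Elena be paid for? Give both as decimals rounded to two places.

Tue: 7:45 AM–4:49 PM = 9 h 4 min; less 30 min break → 8 h 34 min
Wed: 5:05 AM–4:05 PM = 11 h 0 min; less 30 min break → 10 h 30 min
Thu: 10:36 AM–5:45 PM = 7 h 9 min; less 30 min break → 6 h 39 min
Fri: 11:05 AM–10:19 PM = 11 h 14 min; less 30 min break → 10 h 44 min
Sat: 5:12 AM–4:58 PM = 11 h 46 min; less 30 min break → 11 h 16 min
Sun: 8:44 AM–6:14 PM = 9 h 30 min; less 30 min break → 9 h 0 min
Total worked: 56 h 43 min = 56.72 h.
Threshold 37.5 h → overtime 19 h 13 min, regular 37 h 30 min.

Regular 37.50 hours, overtime 19.22 hours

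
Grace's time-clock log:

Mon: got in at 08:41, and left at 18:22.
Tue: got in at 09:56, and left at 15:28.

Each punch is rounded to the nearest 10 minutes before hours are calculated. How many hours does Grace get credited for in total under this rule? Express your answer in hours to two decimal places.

Mon: in 08:41→08:40, out 18:22→18:20; 9 h 40 min
Tue: in 09:56→10:00, out 15:28→15:30; 5 h 30 min
Total credited: 15 h 10 min.

15.17 hours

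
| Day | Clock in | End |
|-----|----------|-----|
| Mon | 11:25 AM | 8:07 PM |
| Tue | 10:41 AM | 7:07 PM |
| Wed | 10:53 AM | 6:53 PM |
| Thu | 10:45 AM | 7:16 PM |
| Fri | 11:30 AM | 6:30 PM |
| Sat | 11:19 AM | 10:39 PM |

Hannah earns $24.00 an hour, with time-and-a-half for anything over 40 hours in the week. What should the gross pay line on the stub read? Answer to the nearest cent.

$1391.40

Mon: 11:25 AM–8:07 PM = 8 h 42 min
Tue: 10:41 AM–7:07 PM = 8 h 26 min
Wed: 10:53 AM–6:53 PM = 8 h 0 min
Thu: 10:45 AM–7:16 PM = 8 h 31 min
Fri: 11:30 AM–6:30 PM = 7 h 0 min
Sat: 11:19 AM–10:39 PM = 11 h 20 min
Total worked: 51 h 59 min = 3119 min.
Regular 40 h 0 min = 2400 min at $24.00/h; overtime 11 h 59 min = 719 min at $36.00/h.
Pay = (2400 × $24.00 + 719 × $36.00) ÷ 60 = $1391.40.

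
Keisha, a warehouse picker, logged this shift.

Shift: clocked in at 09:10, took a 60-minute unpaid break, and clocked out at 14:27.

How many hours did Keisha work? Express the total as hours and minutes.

Shift: 09:10–14:27 = 5 h 17 min; less 60 min break → 4 h 17 min

4 h 17 min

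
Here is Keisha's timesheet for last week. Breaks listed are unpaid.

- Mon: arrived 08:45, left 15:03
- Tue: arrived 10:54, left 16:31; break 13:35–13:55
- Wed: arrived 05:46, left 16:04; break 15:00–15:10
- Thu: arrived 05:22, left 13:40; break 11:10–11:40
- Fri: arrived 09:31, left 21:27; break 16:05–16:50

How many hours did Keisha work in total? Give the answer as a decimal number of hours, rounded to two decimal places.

40.70 hours

Mon: 08:45–15:03 = 6 h 18 min
Tue: 10:54–16:31 = 5 h 37 min; less 20 min break → 5 h 17 min
Wed: 05:46–16:04 = 10 h 18 min; less 10 min break → 10 h 8 min
Thu: 05:22–13:40 = 8 h 18 min; less 30 min break → 7 h 48 min
Fri: 09:31–21:27 = 11 h 56 min; less 45 min break → 11 h 11 min
Total: 6 h 18 min + 5 h 17 min + 10 h 8 min + 7 h 48 min + 11 h 11 min = 40 h 42 min.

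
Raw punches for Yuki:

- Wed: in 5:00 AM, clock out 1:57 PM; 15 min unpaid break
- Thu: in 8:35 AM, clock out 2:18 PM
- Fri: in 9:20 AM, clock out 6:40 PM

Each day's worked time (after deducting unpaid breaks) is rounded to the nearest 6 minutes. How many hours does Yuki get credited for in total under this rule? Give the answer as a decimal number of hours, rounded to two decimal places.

23.70 hours

Wed: 5:00 AM–1:57 PM = 8 h 57 min − 15 min = 8 h 42 min → rounds to 8 h 42 min
Thu: 8:35 AM–2:18 PM = 5 h 43 min → rounds to 5 h 42 min
Fri: 9:20 AM–6:40 PM = 9 h 20 min → rounds to 9 h 18 min
Total credited: 23 h 42 min.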